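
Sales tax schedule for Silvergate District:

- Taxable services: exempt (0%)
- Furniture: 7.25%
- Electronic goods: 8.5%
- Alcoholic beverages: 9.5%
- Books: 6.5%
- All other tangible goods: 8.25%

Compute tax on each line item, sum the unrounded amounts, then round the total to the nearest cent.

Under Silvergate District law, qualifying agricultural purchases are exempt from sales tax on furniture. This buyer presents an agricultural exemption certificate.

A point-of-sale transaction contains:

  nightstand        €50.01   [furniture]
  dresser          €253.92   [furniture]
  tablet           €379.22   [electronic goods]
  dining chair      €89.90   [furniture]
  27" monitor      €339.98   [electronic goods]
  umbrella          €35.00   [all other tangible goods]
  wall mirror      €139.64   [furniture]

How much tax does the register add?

Nightstand €50.01: furniture, buyer-exempt → 0% → €0.00
Dresser €253.92: furniture, buyer-exempt → 0% → €0.00
Tablet €379.22: electronic goods → 8.5% → €32.2337
Dining chair €89.90: furniture, buyer-exempt → 0% → €0.00
27" monitor €339.98: electronic goods → 8.5% → €28.8983
Umbrella €35.00: all other tangible goods → 8.25% → €2.8875
Wall mirror €139.64: furniture, buyer-exempt → 0% → €0.00
Unrounded tax sum = €64.0195 → €64.02

€64.02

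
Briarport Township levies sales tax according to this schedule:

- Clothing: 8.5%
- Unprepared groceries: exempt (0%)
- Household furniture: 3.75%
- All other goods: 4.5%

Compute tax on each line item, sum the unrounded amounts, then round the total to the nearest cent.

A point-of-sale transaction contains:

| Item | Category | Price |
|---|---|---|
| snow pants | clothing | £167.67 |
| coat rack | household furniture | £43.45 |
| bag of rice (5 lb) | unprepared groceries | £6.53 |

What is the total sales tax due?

£15.88

Snow pants £167.67: clothing → 8.5% → £14.25195
Coat rack £43.45: household furniture → 3.75% → £1.629375
Bag of rice (5 lb) £6.53: unprepared groceries → 0% → £0.00
Unrounded tax sum = £15.881325 → £15.88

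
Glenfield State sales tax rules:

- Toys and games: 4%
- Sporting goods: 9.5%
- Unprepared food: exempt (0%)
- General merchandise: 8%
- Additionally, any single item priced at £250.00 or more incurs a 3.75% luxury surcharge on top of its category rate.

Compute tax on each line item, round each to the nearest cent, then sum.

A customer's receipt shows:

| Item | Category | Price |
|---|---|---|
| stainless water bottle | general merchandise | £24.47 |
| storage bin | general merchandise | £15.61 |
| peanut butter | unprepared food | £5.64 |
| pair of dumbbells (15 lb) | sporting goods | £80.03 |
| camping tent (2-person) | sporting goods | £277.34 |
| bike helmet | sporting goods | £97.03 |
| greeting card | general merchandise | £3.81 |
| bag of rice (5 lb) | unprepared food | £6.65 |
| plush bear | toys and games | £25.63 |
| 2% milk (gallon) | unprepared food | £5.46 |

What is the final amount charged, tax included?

£599.78

Stainless water bottle £24.47: general merchandise → 8% → £1.96
Storage bin £15.61: general merchandise → 8% → £1.25
Peanut butter £5.64: unprepared food → 0% → £0.00
Pair of dumbbells (15 lb) £80.03: sporting goods → 9.5% → £7.60
Camping tent (2-person) £277.34: sporting goods → 9.5% + 3.75% surcharge = 13.25% → £36.75
Bike helmet £97.03: sporting goods → 9.5% → £9.22
Greeting card £3.81: general merchandise → 8% → £0.30
Bag of rice (5 lb) £6.65: unprepared food → 0% → £0.00
Plush bear £25.63: toys and games → 4% → £1.03
2% milk (gallon) £5.46: unprepared food → 0% → £0.00
Subtotal = £541.67; tax = £58.11; total due = £599.78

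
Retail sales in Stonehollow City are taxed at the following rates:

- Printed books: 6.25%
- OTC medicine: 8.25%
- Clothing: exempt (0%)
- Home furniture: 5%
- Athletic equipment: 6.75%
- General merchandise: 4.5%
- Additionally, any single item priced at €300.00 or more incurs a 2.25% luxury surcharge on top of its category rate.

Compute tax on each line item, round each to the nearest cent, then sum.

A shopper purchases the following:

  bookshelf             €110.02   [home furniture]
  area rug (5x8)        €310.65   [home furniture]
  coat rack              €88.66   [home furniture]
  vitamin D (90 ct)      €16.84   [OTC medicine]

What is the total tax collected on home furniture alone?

€32.45

Bookshelf €110.02: home furniture → 5% → €5.50
Area rug (5x8) €310.65: home furniture → 5% + 2.25% surcharge = 7.25% → €22.52
Coat rack €88.66: home furniture → 5% → €4.43
Tax on home furniture = €5.50 + €22.52 + €4.43 = €32.45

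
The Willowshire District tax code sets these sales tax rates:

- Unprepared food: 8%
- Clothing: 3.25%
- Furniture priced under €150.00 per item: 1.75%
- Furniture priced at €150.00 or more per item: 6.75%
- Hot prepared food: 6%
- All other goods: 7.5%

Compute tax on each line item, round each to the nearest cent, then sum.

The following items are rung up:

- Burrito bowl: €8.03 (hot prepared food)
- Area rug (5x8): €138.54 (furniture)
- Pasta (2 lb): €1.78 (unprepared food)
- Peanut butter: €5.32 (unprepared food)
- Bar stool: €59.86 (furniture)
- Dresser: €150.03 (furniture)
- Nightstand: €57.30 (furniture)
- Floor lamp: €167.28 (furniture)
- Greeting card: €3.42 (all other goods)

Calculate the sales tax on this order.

€27.20

Burrito bowl €8.03: hot prepared food → 6% → €0.48
Area rug (5x8) €138.54: furniture, under €150.00 → 1.75% → €2.42
Pasta (2 lb) €1.78: unprepared food → 8% → €0.14
Peanut butter €5.32: unprepared food → 8% → €0.43
Bar stool €59.86: furniture, under €150.00 → 1.75% → €1.05
Dresser €150.03: furniture, €150.00 or more → 6.75% → €10.13
Nightstand €57.30: furniture, under €150.00 → 1.75% → €1.00
Floor lamp €167.28: furniture, €150.00 or more → 6.75% → €11.29
Greeting card €3.42: all other goods → 7.5% → €0.26
Total tax = €0.48 + €2.42 + €0.14 + €0.43 + €1.05 + €10.13 + €1.00 + €11.29 + €0.26 = €27.20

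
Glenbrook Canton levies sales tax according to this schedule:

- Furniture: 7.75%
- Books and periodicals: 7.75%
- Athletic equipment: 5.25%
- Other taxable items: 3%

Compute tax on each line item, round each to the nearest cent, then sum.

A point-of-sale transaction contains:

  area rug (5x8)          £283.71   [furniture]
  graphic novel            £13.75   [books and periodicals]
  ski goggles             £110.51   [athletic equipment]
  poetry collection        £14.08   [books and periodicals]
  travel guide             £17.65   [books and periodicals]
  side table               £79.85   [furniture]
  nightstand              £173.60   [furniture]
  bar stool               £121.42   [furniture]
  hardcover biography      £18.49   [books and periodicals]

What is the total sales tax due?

Area rug (5x8) £283.71: furniture → 7.75% → £21.99
Graphic novel £13.75: books and periodicals → 7.75% → £1.07
Ski goggles £110.51: athletic equipment → 5.25% → £5.80
Poetry collection £14.08: books and periodicals → 7.75% → £1.09
Travel guide £17.65: books and periodicals → 7.75% → £1.37
Side table £79.85: furniture → 7.75% → £6.19
Nightstand £173.60: furniture → 7.75% → £13.45
Bar stool £121.42: furniture → 7.75% → £9.41
Hardcover biography £18.49: books and periodicals → 7.75% → £1.43
Total tax = £21.99 + £1.07 + £5.80 + £1.09 + £1.37 + £6.19 + £13.45 + £9.41 + £1.43 = £61.80

£61.80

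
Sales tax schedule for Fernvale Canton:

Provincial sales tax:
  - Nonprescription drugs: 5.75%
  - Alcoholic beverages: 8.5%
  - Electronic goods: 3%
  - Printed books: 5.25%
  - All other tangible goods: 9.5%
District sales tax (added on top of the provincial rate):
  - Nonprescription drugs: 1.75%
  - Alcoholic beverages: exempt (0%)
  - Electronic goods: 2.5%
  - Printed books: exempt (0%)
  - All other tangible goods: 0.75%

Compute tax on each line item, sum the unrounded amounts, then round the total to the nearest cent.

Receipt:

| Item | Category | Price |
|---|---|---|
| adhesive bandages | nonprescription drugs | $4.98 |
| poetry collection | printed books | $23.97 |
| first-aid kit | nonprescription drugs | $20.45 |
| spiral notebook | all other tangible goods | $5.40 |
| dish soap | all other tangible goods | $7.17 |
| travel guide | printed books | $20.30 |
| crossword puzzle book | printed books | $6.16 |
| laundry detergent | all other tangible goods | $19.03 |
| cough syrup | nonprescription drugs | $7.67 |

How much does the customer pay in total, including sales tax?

$123.50

Adhesive bandages $4.98: nonprescription drugs → 5.75% + 1.75% district = 7.5% → $0.3735
Poetry collection $23.97: printed books → 5.25% + 0% district = 5.25% → $1.258425
First-aid kit $20.45: nonprescription drugs → 5.75% + 1.75% district = 7.5% → $1.53375
Spiral notebook $5.40: all other tangible goods → 9.5% + 0.75% district = 10.25% → $0.5535
Dish soap $7.17: all other tangible goods → 9.5% + 0.75% district = 10.25% → $0.734925
Travel guide $20.30: printed books → 5.25% + 0% district = 5.25% → $1.06575
Crossword puzzle book $6.16: printed books → 5.25% + 0% district = 5.25% → $0.3234
Laundry detergent $19.03: all other tangible goods → 9.5% + 0.75% district = 10.25% → $1.950575
Cough syrup $7.67: nonprescription drugs → 5.75% + 1.75% district = 7.5% → $0.57525
Subtotal = $115.13; unrounded tax = $8.369075 → $8.37; total due = $123.50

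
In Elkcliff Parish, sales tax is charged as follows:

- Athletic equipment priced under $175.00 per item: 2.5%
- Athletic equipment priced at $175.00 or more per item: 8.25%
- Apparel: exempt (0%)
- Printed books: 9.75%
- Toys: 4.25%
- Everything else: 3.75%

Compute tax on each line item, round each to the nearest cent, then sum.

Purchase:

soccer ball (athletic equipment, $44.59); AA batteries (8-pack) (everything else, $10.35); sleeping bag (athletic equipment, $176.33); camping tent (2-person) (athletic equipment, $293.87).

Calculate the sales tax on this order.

Soccer ball $44.59: athletic equipment, under $175.00 → 2.5% → $1.11
AA batteries (8-pack) $10.35: everything else → 3.75% → $0.39
Sleeping bag $176.33: athletic equipment, $175.00 or more → 8.25% → $14.55
Camping tent (2-person) $293.87: athletic equipment, $175.00 or more → 8.25% → $24.24
Total tax = $1.11 + $0.39 + $14.55 + $24.24 = $40.29

$40.29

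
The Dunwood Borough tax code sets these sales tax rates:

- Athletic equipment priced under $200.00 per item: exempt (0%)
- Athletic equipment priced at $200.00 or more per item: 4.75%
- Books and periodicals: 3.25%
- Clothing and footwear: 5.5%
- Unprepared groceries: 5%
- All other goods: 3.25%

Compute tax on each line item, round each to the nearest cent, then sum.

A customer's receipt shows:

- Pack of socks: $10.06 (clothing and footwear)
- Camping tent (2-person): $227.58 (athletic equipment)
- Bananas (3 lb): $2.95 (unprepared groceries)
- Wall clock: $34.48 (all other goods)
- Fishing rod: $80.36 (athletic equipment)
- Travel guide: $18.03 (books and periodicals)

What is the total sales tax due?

$13.22

Pack of socks $10.06: clothing and footwear → 5.5% → $0.55
Camping tent (2-person) $227.58: athletic equipment, $200.00 or more → 4.75% → $10.81
Bananas (3 lb) $2.95: unprepared groceries → 5% → $0.15
Wall clock $34.48: all other goods → 3.25% → $1.12
Fishing rod $80.36: athletic equipment, under $200.00 → 0% → $0.00
Travel guide $18.03: books and periodicals → 3.25% → $0.59
Total tax = $0.55 + $10.81 + $0.15 + $1.12 + $0.59 = $13.22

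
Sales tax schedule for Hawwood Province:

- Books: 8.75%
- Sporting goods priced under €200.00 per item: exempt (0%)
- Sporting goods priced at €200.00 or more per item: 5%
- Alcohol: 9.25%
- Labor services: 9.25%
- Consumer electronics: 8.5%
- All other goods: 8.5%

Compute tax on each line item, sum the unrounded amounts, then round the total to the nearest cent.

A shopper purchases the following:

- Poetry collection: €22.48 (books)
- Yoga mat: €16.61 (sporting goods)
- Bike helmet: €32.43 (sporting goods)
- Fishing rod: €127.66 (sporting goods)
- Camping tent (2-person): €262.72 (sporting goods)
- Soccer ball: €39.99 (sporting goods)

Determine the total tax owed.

Poetry collection €22.48: books → 8.75% → €1.967
Yoga mat €16.61: sporting goods, under €200.00 → 0% → €0.00
Bike helmet €32.43: sporting goods, under €200.00 → 0% → €0.00
Fishing rod €127.66: sporting goods, under €200.00 → 0% → €0.00
Camping tent (2-person) €262.72: sporting goods, €200.00 or more → 5% → €13.136
Soccer ball €39.99: sporting goods, under €200.00 → 0% → €0.00
Unrounded tax sum = €15.103 → €15.10

€15.10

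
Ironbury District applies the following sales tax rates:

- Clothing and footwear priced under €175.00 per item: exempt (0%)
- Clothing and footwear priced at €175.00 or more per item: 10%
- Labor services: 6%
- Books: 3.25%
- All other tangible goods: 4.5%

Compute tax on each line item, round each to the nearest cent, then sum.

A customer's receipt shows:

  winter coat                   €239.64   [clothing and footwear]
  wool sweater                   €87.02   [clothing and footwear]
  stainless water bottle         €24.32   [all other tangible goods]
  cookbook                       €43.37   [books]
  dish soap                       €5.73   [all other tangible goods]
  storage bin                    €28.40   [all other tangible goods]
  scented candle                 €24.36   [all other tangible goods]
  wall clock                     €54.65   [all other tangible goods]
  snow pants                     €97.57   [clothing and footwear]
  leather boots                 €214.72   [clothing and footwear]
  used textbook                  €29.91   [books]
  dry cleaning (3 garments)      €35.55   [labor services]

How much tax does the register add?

€56.13

Winter coat €239.64: clothing and footwear, €175.00 or more → 10% → €23.96
Wool sweater €87.02: clothing and footwear, under €175.00 → 0% → €0.00
Stainless water bottle €24.32: all other tangible goods → 4.5% → €1.09
Cookbook €43.37: books → 3.25% → €1.41
Dish soap €5.73: all other tangible goods → 4.5% → €0.26
Storage bin €28.40: all other tangible goods → 4.5% → €1.28
Scented candle €24.36: all other tangible goods → 4.5% → €1.10
Wall clock €54.65: all other tangible goods → 4.5% → €2.46
Snow pants €97.57: clothing and footwear, under €175.00 → 0% → €0.00
Leather boots €214.72: clothing and footwear, €175.00 or more → 10% → €21.47
Used textbook €29.91: books → 3.25% → €0.97
Dry cleaning (3 garments) €35.55: labor services → 6% → €2.13
Total tax = €23.96 + €1.09 + €1.41 + €0.26 + €1.28 + €1.10 + €2.46 + €21.47 + €0.97 + €2.13 = €56.13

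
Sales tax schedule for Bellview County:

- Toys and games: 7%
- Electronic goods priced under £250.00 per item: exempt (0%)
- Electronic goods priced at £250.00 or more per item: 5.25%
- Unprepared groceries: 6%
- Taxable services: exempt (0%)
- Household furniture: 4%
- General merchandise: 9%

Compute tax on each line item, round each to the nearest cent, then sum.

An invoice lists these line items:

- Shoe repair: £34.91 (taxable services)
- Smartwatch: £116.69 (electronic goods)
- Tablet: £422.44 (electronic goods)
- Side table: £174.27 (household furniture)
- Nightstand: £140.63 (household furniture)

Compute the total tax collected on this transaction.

£34.78

Shoe repair £34.91: taxable services → 0% → £0.00
Smartwatch £116.69: electronic goods, under £250.00 → 0% → £0.00
Tablet £422.44: electronic goods, £250.00 or more → 5.25% → £22.18
Side table £174.27: household furniture → 4% → £6.97
Nightstand £140.63: household furniture → 4% → £5.63
Total tax = £22.18 + £6.97 + £5.63 = £34.78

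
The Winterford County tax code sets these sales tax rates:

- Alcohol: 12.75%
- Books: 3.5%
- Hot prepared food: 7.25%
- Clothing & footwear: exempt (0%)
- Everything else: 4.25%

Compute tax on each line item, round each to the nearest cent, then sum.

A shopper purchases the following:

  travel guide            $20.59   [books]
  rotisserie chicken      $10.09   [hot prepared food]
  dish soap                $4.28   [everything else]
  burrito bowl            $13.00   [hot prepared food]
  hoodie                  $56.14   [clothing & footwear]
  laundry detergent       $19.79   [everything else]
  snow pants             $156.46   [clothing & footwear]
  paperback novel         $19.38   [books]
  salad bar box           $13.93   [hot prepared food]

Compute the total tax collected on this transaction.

Travel guide $20.59: books → 3.5% → $0.72
Rotisserie chicken $10.09: hot prepared food → 7.25% → $0.73
Dish soap $4.28: everything else → 4.25% → $0.18
Burrito bowl $13.00: hot prepared food → 7.25% → $0.94
Hoodie $56.14: clothing & footwear → 0% → $0.00
Laundry detergent $19.79: everything else → 4.25% → $0.84
Snow pants $156.46: clothing & footwear → 0% → $0.00
Paperback novel $19.38: books → 3.5% → $0.68
Salad bar box $13.93: hot prepared food → 7.25% → $1.01
Total tax = $0.72 + $0.73 + $0.18 + $0.94 + $0.84 + $0.68 + $1.01 = $5.10

$5.10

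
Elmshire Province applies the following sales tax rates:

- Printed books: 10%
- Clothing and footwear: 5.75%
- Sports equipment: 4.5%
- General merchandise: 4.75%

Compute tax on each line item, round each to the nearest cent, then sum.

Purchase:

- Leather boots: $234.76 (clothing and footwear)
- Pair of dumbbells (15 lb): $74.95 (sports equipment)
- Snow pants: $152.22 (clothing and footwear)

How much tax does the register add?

Leather boots $234.76: clothing and footwear → 5.75% → $13.50
Pair of dumbbells (15 lb) $74.95: sports equipment → 4.5% → $3.37
Snow pants $152.22: clothing and footwear → 5.75% → $8.75
Total tax = $13.50 + $3.37 + $8.75 = $25.62

$25.62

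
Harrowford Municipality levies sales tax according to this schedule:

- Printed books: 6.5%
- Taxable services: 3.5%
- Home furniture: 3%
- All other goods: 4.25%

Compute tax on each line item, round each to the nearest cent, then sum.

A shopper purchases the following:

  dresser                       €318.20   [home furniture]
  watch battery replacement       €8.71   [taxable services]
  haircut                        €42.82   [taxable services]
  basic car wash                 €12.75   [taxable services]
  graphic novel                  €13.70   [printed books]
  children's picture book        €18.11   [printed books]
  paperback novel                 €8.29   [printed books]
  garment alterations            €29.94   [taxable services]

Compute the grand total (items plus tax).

Dresser €318.20: home furniture → 3% → €9.55
Watch battery replacement €8.71: taxable services → 3.5% → €0.30
Haircut €42.82: taxable services → 3.5% → €1.50
Basic car wash €12.75: taxable services → 3.5% → €0.45
Graphic novel €13.70: printed books → 6.5% → €0.89
Children's picture book €18.11: printed books → 6.5% → €1.18
Paperback novel €8.29: printed books → 6.5% → €0.54
Garment alterations €29.94: taxable services → 3.5% → €1.05
Subtotal = €452.52; tax = €15.46; total due = €467.98

€467.98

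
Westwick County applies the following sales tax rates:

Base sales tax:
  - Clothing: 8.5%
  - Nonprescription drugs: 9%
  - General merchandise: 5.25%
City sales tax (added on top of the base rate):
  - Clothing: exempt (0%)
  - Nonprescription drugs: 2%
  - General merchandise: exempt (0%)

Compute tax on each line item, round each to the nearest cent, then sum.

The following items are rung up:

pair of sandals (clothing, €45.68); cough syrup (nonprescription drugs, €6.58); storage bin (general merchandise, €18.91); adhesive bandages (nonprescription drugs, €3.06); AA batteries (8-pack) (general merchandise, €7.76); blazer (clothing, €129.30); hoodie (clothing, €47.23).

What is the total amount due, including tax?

€279.86

Pair of sandals €45.68: clothing → 8.5% + 0% city = 8.5% → €3.88
Cough syrup €6.58: nonprescription drugs → 9% + 2% city = 11% → €0.72
Storage bin €18.91: general merchandise → 5.25% + 0% city = 5.25% → €0.99
Adhesive bandages €3.06: nonprescription drugs → 9% + 2% city = 11% → €0.34
AA batteries (8-pack) €7.76: general merchandise → 5.25% + 0% city = 5.25% → €0.41
Blazer €129.30: clothing → 8.5% + 0% city = 8.5% → €10.99
Hoodie €47.23: clothing → 8.5% + 0% city = 8.5% → €4.01
Subtotal = €258.52; tax = €21.34; total due = €279.86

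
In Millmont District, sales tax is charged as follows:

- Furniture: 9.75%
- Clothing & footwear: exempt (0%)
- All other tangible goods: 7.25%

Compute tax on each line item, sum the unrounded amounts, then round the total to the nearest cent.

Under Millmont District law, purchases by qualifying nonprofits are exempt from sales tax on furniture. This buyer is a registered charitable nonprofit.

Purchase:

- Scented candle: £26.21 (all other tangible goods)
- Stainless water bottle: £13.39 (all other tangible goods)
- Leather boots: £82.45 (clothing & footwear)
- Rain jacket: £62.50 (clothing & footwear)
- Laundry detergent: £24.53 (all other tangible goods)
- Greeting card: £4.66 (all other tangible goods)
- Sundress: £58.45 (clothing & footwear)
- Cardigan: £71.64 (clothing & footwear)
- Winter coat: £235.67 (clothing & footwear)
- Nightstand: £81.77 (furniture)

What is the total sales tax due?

Scented candle £26.21: all other tangible goods → 7.25% → £1.900225
Stainless water bottle £13.39: all other tangible goods → 7.25% → £0.970775
Leather boots £82.45: clothing & footwear → 0% → £0.00
Rain jacket £62.50: clothing & footwear → 0% → £0.00
Laundry detergent £24.53: all other tangible goods → 7.25% → £1.778425
Greeting card £4.66: all other tangible goods → 7.25% → £0.33785
Sundress £58.45: clothing & footwear → 0% → £0.00
Cardigan £71.64: clothing & footwear → 0% → £0.00
Winter coat £235.67: clothing & footwear → 0% → £0.00
Nightstand £81.77: furniture, buyer-exempt → 0% → £0.00
Unrounded tax sum = £4.987275 → £4.99

£4.99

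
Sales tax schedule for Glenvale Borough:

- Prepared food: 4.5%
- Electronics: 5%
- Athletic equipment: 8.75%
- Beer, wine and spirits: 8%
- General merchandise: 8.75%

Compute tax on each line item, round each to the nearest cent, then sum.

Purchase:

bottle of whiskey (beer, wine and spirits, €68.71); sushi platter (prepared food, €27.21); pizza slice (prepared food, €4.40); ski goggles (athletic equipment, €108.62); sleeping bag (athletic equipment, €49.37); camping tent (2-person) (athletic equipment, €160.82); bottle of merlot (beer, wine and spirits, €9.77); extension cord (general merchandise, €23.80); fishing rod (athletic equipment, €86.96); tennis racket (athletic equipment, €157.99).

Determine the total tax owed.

€59.10

Bottle of whiskey €68.71: beer, wine and spirits → 8% → €5.50
Sushi platter €27.21: prepared food → 4.5% → €1.22
Pizza slice €4.40: prepared food → 4.5% → €0.20
Ski goggles €108.62: athletic equipment → 8.75% → €9.50
Sleeping bag €49.37: athletic equipment → 8.75% → €4.32
Camping tent (2-person) €160.82: athletic equipment → 8.75% → €14.07
Bottle of merlot €9.77: beer, wine and spirits → 8% → €0.78
Extension cord €23.80: general merchandise → 8.75% → €2.08
Fishing rod €86.96: athletic equipment → 8.75% → €7.61
Tennis racket €157.99: athletic equipment → 8.75% → €13.82
Total tax = €5.50 + €1.22 + €0.20 + €9.50 + €4.32 + €14.07 + €0.78 + €2.08 + €7.61 + €13.82 = €59.10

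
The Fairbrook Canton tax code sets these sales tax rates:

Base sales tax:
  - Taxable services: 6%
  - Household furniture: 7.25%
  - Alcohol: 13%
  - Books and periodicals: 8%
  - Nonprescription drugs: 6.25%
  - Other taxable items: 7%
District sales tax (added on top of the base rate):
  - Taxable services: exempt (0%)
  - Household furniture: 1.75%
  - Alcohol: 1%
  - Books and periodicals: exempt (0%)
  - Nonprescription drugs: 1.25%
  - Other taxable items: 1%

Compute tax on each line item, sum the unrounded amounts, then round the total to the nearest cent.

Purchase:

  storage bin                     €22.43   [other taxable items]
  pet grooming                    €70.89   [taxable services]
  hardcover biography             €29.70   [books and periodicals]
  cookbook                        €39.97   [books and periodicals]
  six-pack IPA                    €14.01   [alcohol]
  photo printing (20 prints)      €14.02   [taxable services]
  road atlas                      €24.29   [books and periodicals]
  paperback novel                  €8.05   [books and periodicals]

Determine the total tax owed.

Storage bin €22.43: other taxable items → 7% + 1% district = 8% → €1.7944
Pet grooming €70.89: taxable services → 6% + 0% district = 6% → €4.2534
Hardcover biography €29.70: books and periodicals → 8% + 0% district = 8% → €2.376
Cookbook €39.97: books and periodicals → 8% + 0% district = 8% → €3.1976
Six-pack IPA €14.01: alcohol → 13% + 1% district = 14% → €1.9614
Photo printing (20 prints) €14.02: taxable services → 6% + 0% district = 6% → €0.8412
Road atlas €24.29: books and periodicals → 8% + 0% district = 8% → €1.9432
Paperback novel €8.05: books and periodicals → 8% + 0% district = 8% → €0.644
Unrounded tax sum = €17.0112 → €17.01

€17.01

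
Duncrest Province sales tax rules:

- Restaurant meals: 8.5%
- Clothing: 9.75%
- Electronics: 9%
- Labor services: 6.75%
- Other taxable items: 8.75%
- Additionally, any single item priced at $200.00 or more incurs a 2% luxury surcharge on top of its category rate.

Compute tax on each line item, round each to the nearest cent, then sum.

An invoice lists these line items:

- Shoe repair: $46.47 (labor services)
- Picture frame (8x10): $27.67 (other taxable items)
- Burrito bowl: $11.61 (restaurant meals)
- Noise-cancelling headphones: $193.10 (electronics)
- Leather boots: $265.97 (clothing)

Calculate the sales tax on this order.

$55.18

Shoe repair $46.47: labor services → 6.75% → $3.14
Picture frame (8x10) $27.67: other taxable items → 8.75% → $2.42
Burrito bowl $11.61: restaurant meals → 8.5% → $0.99
Noise-cancelling headphones $193.10: electronics → 9% → $17.38
Leather boots $265.97: clothing → 9.75% + 2% surcharge = 11.75% → $31.25
Total tax = $3.14 + $2.42 + $0.99 + $17.38 + $31.25 = $55.18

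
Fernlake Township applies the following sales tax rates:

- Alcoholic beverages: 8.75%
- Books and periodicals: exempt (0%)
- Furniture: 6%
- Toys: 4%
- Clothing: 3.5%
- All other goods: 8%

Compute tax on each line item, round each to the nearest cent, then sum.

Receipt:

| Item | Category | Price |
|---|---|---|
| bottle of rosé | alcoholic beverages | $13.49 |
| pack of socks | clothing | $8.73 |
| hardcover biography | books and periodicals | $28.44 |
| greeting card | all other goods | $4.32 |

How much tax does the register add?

Bottle of rosé $13.49: alcoholic beverages → 8.75% → $1.18
Pack of socks $8.73: clothing → 3.5% → $0.31
Hardcover biography $28.44: books and periodicals → 0% → $0.00
Greeting card $4.32: all other goods → 8% → $0.35
Total tax = $1.18 + $0.31 + $0.35 = $1.84

$1.84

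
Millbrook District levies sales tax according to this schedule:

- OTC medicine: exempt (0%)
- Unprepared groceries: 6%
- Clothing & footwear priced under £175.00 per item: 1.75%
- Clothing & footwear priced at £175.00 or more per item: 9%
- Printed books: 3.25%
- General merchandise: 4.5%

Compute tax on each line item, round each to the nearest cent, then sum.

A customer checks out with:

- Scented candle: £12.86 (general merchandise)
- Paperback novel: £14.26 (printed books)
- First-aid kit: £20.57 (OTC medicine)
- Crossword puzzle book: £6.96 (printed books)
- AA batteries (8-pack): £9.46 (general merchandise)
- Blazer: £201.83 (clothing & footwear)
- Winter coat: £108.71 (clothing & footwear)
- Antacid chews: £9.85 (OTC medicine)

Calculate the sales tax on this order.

£21.76

Scented candle £12.86: general merchandise → 4.5% → £0.58
Paperback novel £14.26: printed books → 3.25% → £0.46
First-aid kit £20.57: OTC medicine → 0% → £0.00
Crossword puzzle book £6.96: printed books → 3.25% → £0.23
AA batteries (8-pack) £9.46: general merchandise → 4.5% → £0.43
Blazer £201.83: clothing & footwear, £175.00 or more → 9% → £18.16
Winter coat £108.71: clothing & footwear, under £175.00 → 1.75% → £1.90
Antacid chews £9.85: OTC medicine → 0% → £0.00
Total tax = £0.58 + £0.46 + £0.23 + £0.43 + £18.16 + £1.90 = £21.76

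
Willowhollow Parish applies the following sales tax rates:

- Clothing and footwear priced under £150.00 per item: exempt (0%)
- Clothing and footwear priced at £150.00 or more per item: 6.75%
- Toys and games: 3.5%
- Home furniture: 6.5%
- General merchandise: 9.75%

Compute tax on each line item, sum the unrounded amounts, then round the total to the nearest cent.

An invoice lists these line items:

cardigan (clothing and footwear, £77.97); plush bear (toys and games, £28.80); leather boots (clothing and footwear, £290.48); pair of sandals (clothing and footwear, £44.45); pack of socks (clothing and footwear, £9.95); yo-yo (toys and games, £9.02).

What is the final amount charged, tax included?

Cardigan £77.97: clothing and footwear, under £150.00 → 0% → £0.00
Plush bear £28.80: toys and games → 3.5% → £1.008
Leather boots £290.48: clothing and footwear, £150.00 or more → 6.75% → £19.6074
Pair of sandals £44.45: clothing and footwear, under £150.00 → 0% → £0.00
Pack of socks £9.95: clothing and footwear, under £150.00 → 0% → £0.00
Yo-yo £9.02: toys and games → 3.5% → £0.3157
Subtotal = £460.67; unrounded tax = £20.9311 → £20.93; total due = £481.60

£481.60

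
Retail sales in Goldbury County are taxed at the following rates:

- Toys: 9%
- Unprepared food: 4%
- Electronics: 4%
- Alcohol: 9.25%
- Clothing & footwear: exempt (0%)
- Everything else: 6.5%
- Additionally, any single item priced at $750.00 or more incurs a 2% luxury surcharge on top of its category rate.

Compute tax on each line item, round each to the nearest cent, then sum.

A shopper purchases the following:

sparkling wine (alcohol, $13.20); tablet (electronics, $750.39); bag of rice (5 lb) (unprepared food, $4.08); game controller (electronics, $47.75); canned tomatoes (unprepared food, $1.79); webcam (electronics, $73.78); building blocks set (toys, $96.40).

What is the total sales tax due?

Sparkling wine $13.20: alcohol → 9.25% → $1.22
Tablet $750.39: electronics → 4% + 2% surcharge = 6% → $45.02
Bag of rice (5 lb) $4.08: unprepared food → 4% → $0.16
Game controller $47.75: electronics → 4% → $1.91
Canned tomatoes $1.79: unprepared food → 4% → $0.07
Webcam $73.78: electronics → 4% → $2.95
Building blocks set $96.40: toys → 9% → $8.68
Total tax = $1.22 + $45.02 + $0.16 + $1.91 + $0.07 + $2.95 + $8.68 = $60.01

$60.01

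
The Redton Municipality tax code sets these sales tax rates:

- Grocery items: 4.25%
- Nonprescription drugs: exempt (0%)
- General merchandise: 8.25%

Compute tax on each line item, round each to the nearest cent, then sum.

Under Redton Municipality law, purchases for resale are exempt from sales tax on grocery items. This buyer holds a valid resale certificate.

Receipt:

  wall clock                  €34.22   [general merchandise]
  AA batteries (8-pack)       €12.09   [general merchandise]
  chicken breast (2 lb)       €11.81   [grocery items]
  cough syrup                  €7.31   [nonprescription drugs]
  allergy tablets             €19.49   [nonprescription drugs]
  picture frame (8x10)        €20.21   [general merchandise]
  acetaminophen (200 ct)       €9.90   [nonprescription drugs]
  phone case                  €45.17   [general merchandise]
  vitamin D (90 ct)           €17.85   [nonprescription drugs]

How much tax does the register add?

€9.22

Wall clock €34.22: general merchandise → 8.25% → €2.82
AA batteries (8-pack) €12.09: general merchandise → 8.25% → €1.00
Chicken breast (2 lb) €11.81: grocery items, buyer-exempt → 0% → €0.00
Cough syrup €7.31: nonprescription drugs → 0% → €0.00
Allergy tablets €19.49: nonprescription drugs → 0% → €0.00
Picture frame (8x10) €20.21: general merchandise → 8.25% → €1.67
Acetaminophen (200 ct) €9.90: nonprescription drugs → 0% → €0.00
Phone case €45.17: general merchandise → 8.25% → €3.73
Vitamin D (90 ct) €17.85: nonprescription drugs → 0% → €0.00
Total tax = €2.82 + €1.00 + €1.67 + €3.73 = €9.22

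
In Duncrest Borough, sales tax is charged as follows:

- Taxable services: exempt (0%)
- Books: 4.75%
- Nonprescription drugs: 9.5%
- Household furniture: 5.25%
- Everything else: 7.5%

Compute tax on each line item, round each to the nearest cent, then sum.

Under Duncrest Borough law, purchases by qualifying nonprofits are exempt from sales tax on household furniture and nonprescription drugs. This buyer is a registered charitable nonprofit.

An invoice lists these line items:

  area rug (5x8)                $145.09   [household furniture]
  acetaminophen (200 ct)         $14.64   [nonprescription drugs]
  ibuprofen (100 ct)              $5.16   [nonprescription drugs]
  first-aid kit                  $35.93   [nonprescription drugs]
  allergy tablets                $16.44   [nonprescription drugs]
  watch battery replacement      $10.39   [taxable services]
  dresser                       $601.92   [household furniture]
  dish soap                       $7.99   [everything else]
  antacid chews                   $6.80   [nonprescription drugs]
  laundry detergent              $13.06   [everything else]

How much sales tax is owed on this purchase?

Area rug (5x8) $145.09: household furniture, buyer-exempt → 0% → $0.00
Acetaminophen (200 ct) $14.64: nonprescription drugs, buyer-exempt → 0% → $0.00
Ibuprofen (100 ct) $5.16: nonprescription drugs, buyer-exempt → 0% → $0.00
First-aid kit $35.93: nonprescription drugs, buyer-exempt → 0% → $0.00
Allergy tablets $16.44: nonprescription drugs, buyer-exempt → 0% → $0.00
Watch battery replacement $10.39: taxable services → 0% → $0.00
Dresser $601.92: household furniture, buyer-exempt → 0% → $0.00
Dish soap $7.99: everything else → 7.5% → $0.60
Antacid chews $6.80: nonprescription drugs, buyer-exempt → 0% → $0.00
Laundry detergent $13.06: everything else → 7.5% → $0.98
Total tax = $0.60 + $0.98 = $1.58

$1.58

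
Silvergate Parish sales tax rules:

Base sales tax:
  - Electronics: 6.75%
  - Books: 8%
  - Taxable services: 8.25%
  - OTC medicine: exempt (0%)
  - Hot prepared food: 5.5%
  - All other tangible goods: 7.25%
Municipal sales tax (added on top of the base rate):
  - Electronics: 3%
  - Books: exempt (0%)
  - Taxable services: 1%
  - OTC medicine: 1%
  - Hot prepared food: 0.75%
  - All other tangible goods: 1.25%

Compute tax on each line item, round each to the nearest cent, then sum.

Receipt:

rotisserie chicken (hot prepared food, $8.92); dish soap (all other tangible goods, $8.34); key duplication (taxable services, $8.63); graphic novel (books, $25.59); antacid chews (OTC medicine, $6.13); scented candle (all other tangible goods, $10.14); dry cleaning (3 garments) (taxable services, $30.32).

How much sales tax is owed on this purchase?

Rotisserie chicken $8.92: hot prepared food → 5.5% + 0.75% municipal = 6.25% → $0.56
Dish soap $8.34: all other tangible goods → 7.25% + 1.25% municipal = 8.5% → $0.71
Key duplication $8.63: taxable services → 8.25% + 1% municipal = 9.25% → $0.80
Graphic novel $25.59: books → 8% + 0% municipal = 8% → $2.05
Antacid chews $6.13: OTC medicine → 0% + 1% municipal = 1% → $0.06
Scented candle $10.14: all other tangible goods → 7.25% + 1.25% municipal = 8.5% → $0.86
Dry cleaning (3 garments) $30.32: taxable services → 8.25% + 1% municipal = 9.25% → $2.80
Total tax = $0.56 + $0.71 + $0.80 + $2.05 + $0.06 + $0.86 + $2.80 = $7.84

$7.84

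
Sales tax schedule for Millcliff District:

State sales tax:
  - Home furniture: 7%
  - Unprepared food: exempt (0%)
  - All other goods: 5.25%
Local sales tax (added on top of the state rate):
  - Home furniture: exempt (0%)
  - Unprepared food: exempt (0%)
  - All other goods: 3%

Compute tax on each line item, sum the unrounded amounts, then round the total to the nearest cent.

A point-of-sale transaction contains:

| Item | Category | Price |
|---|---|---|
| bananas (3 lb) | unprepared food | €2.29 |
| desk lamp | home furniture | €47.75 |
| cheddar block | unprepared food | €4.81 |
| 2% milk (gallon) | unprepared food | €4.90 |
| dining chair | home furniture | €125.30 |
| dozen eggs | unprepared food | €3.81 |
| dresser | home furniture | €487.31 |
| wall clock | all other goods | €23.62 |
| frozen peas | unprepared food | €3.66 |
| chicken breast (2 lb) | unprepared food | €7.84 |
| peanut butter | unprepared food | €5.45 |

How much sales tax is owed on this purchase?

€48.17

Bananas (3 lb) €2.29: unprepared food → 0% + 0% local = 0% → €0.00
Desk lamp €47.75: home furniture → 7% + 0% local = 7% → €3.3425
Cheddar block €4.81: unprepared food → 0% + 0% local = 0% → €0.00
2% milk (gallon) €4.90: unprepared food → 0% + 0% local = 0% → €0.00
Dining chair €125.30: home furniture → 7% + 0% local = 7% → €8.771
Dozen eggs €3.81: unprepared food → 0% + 0% local = 0% → €0.00
Dresser €487.31: home furniture → 7% + 0% local = 7% → €34.1117
Wall clock €23.62: all other goods → 5.25% + 3% local = 8.25% → €1.94865
Frozen peas €3.66: unprepared food → 0% + 0% local = 0% → €0.00
Chicken breast (2 lb) €7.84: unprepared food → 0% + 0% local = 0% → €0.00
Peanut butter €5.45: unprepared food → 0% + 0% local = 0% → €0.00
Unrounded tax sum = €48.17385 → €48.17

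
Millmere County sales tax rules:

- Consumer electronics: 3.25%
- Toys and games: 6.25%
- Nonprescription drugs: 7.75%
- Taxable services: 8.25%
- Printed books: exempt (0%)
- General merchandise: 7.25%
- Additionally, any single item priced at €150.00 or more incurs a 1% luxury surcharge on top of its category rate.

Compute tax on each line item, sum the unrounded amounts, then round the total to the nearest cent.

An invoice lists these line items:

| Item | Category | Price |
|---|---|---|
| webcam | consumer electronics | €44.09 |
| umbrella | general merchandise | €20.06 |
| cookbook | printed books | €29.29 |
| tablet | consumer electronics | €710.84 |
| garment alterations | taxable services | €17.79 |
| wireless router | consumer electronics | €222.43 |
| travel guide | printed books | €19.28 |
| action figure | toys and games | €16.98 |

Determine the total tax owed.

€45.08

Webcam €44.09: consumer electronics → 3.25% → €1.432925
Umbrella €20.06: general merchandise → 7.25% → €1.45435
Cookbook €29.29: printed books → 0% → €0.00
Tablet €710.84: consumer electronics → 3.25% + 1% surcharge = 4.25% → €30.2107
Garment alterations €17.79: taxable services → 8.25% → €1.467675
Wireless router €222.43: consumer electronics → 3.25% + 1% surcharge = 4.25% → €9.453275
Travel guide €19.28: printed books → 0% → €0.00
Action figure €16.98: toys and games → 6.25% → €1.06125
Unrounded tax sum = €45.080175 → €45.08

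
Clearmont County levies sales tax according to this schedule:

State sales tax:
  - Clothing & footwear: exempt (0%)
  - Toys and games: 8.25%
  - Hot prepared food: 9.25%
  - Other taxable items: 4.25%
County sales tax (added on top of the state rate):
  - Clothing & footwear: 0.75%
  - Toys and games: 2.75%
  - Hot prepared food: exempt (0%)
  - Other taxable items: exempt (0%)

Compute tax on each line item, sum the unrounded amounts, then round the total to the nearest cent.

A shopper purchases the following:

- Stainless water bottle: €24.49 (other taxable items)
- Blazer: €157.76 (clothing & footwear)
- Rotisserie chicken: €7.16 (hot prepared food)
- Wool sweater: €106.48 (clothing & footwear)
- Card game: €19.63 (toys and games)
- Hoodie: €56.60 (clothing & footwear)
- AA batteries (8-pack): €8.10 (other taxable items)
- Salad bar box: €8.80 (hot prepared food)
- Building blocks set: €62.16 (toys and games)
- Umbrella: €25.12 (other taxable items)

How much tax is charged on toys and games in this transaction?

€9.00

Card game €19.63: toys and games → 8.25% + 2.75% county = 11% → €2.1593
Building blocks set €62.16: toys and games → 8.25% + 2.75% county = 11% → €6.8376
Tax on toys and games: unrounded sum = €8.9969 → €9.00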